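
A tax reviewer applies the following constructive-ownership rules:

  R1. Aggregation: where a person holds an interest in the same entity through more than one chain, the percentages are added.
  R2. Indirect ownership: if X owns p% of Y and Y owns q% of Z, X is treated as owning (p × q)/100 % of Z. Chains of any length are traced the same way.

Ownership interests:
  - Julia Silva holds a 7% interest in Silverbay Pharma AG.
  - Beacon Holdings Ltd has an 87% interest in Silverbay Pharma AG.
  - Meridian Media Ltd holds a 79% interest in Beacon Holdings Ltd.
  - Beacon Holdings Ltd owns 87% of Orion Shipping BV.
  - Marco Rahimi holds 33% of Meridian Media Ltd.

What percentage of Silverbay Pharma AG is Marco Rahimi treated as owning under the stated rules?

22.6809%

Chain via Meridian Media Ltd → Beacon Holdings Ltd (R2): 33% × 79% × 87% = 22.6809% of Silverbay Pharma AG.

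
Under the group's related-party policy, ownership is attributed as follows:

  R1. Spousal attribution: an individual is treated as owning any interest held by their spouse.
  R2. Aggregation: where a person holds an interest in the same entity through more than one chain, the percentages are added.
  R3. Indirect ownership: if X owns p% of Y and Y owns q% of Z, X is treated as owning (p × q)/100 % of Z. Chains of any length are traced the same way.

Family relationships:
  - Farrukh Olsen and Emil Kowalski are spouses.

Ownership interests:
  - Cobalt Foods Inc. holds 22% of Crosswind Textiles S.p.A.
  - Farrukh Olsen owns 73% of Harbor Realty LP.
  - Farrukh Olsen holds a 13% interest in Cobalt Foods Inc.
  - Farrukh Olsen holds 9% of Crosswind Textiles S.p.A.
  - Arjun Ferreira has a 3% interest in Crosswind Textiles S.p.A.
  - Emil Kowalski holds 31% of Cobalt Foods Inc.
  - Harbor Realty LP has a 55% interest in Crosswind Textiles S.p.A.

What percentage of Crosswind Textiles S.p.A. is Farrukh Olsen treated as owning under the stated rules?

By spousal attribution (R1), Farrukh Olsen is treated as also owning Emil Kowalski's interest in Cobalt Foods Inc, giving 13% + 31% = 44%.
Chain via Cobalt Foods Inc. (R3): 44% × 22% = 9.68% of Crosswind Textiles S.p.A.
Chain via Harbor Realty LP (R3): 73% × 55% = 40.15% of Crosswind Textiles S.p.A.
Direct interest in Crosswind Textiles S.p.A: 9%.
Aggregating (R2): 9.68% + 40.15% + 9% = 58.83%.

58.83%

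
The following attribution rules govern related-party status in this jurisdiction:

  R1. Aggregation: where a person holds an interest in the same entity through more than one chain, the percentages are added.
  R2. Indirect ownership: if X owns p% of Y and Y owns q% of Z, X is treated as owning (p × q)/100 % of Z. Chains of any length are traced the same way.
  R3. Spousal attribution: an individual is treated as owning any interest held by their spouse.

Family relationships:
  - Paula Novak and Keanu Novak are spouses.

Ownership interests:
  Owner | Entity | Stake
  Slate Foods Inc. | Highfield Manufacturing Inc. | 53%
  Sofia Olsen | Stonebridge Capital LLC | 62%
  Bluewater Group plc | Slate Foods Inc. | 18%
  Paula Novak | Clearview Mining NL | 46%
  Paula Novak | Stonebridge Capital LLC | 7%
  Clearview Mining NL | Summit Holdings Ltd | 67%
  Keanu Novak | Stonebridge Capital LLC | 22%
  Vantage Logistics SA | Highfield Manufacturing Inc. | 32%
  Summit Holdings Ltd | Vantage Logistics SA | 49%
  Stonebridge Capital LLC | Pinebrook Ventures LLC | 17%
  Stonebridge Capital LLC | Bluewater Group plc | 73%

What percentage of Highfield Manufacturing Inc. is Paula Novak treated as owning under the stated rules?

6.852194%

By spousal attribution (R3), Paula Novak is treated as also owning Keanu Novak's interest in Stonebridge Capital LLC, giving 7% + 22% = 29%.
Chain via Clearview Mining NL → Summit Holdings Ltd → Vantage Logistics SA (R2): 46% × 67% × 49% × 32% = 4.832576% of Highfield Manufacturing Inc.
Chain via Stonebridge Capital LLC → Bluewater Group plc → Slate Foods Inc. (R2): 29% × 73% × 18% × 53% = 2.019618% of Highfield Manufacturing Inc.
Aggregating (R1): 4.832576% + 2.019618% = 6.852194%.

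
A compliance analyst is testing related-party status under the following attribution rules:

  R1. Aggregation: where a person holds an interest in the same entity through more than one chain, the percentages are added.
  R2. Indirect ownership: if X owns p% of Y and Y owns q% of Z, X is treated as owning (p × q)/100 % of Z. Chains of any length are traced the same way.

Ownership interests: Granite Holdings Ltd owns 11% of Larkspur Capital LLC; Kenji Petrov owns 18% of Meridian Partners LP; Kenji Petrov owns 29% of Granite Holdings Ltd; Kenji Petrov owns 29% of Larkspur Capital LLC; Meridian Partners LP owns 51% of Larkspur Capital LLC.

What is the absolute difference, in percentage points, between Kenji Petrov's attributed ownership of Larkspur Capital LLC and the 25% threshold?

16.37

Chain via Meridian Partners LP (R2): 18% × 51% = 9.18% of Larkspur Capital LLC.
Chain via Granite Holdings Ltd (R2): 29% × 11% = 3.19% of Larkspur Capital LLC.
Direct interest in Larkspur Capital LLC: 29%.
Aggregating (R1): 9.18% + 3.19% + 29% = 41.37%.
41.37% exceeds the 25% threshold by 16.37 percentage points.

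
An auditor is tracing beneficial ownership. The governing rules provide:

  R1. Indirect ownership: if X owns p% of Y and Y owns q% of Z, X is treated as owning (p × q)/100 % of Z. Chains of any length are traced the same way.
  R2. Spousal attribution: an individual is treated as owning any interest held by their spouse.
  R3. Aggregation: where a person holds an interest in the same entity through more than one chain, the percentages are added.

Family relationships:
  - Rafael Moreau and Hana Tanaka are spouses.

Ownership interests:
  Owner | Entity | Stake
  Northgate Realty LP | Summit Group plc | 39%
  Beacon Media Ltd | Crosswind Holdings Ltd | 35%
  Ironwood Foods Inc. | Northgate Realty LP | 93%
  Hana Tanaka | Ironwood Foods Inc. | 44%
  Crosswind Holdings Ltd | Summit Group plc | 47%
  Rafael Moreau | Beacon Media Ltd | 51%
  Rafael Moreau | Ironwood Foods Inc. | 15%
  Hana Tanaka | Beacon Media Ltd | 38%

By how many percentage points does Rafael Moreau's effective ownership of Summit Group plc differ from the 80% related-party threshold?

By spousal attribution (R2), Rafael Moreau is treated as also owning Hana Tanaka's interest in Beacon Media Ltd, giving 51% + 38% = 89%.
By spousal attribution (R2), Rafael Moreau is treated as also owning Hana Tanaka's interest in Ironwood Foods Inc, giving 15% + 44% = 59%.
Chain via Beacon Media Ltd → Crosswind Holdings Ltd (R1): 89% × 35% × 47% = 14.6405% of Summit Group plc.
Chain via Ironwood Foods Inc. → Northgate Realty LP (R1): 59% × 93% × 39% = 21.3993% of Summit Group plc.
Aggregating (R3): 14.6405% + 21.3993% = 36.0398%.
36.0398% falls short of the 80% threshold by 43.9602 percentage points.

43.9602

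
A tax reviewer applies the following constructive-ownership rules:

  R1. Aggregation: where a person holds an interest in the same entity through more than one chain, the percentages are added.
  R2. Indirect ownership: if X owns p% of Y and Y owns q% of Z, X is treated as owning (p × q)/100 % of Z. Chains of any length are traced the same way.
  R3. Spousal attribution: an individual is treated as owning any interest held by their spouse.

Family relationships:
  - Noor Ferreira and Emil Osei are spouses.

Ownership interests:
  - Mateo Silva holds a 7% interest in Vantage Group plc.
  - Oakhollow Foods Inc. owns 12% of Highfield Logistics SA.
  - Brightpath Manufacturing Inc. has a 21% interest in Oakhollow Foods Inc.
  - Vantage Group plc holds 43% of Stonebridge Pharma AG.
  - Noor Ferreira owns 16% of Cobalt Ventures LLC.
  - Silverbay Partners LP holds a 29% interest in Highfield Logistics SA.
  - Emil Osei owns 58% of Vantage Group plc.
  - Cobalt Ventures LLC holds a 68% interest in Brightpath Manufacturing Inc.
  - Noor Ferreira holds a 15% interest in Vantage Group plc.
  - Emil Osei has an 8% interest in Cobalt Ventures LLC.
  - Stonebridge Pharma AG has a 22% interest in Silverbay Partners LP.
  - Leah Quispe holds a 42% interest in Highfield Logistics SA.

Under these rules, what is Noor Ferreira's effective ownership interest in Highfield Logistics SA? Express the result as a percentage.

By spousal attribution (R3), Noor Ferreira is treated as also owning Emil Osei's interest in Cobalt Ventures LLC, giving 16% + 8% = 24%.
By spousal attribution (R3), Noor Ferreira is treated as also owning Emil Osei's interest in Vantage Group plc, giving 15% + 58% = 73%.
Chain via Cobalt Ventures LLC → Brightpath Manufacturing Inc. → Oakhollow Foods Inc. (R2): 24% × 68% × 21% × 12% = 0.411264% of Highfield Logistics SA.
Chain via Vantage Group plc → Stonebridge Pharma AG → Silverbay Partners LP (R2): 73% × 43% × 22% × 29% = 2.002682% of Highfield Logistics SA.
Aggregating (R1): 0.411264% + 2.002682% = 2.413946%.

2.413946%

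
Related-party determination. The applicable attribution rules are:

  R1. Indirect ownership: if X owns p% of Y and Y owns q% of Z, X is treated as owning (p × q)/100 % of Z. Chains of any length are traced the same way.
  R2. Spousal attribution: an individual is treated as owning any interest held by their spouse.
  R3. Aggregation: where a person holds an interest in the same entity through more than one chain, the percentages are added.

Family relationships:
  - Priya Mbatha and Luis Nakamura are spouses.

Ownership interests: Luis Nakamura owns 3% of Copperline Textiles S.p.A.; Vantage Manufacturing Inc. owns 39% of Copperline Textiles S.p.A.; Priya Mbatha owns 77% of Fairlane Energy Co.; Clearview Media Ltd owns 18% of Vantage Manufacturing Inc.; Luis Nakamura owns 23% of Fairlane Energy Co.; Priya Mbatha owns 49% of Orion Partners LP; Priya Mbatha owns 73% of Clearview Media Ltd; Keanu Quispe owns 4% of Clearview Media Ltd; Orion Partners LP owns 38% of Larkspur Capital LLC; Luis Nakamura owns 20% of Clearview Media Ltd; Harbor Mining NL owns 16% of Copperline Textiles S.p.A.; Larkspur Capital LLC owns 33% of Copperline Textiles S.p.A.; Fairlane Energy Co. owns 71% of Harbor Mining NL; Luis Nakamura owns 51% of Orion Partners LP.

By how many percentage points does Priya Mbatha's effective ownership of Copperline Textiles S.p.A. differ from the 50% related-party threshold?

16.5714

By spousal attribution (R2), Priya Mbatha is treated as also owning Luis Nakamura's interest in Fairlane Energy Co, giving 77% + 23% = 100%.
By spousal attribution (R2), Priya Mbatha is treated as also owning Luis Nakamura's interest in Orion Partners LP, giving 49% + 51% = 100%.
By spousal attribution (R2), Priya Mbatha is treated as also owning Luis Nakamura's interest in Clearview Media Ltd, giving 73% + 20% = 93%.
By spousal attribution (R2), Priya Mbatha is treated as owning Luis Nakamura's 3% interest in Copperline Textiles S.p.A.
Chain via Fairlane Energy Co. → Harbor Mining NL (R1): 100% × 71% × 16% = 11.36% of Copperline Textiles S.p.A.
Chain via Orion Partners LP → Larkspur Capital LLC (R1): 100% × 38% × 33% = 12.54% of Copperline Textiles S.p.A.
Chain via Clearview Media Ltd → Vantage Manufacturing Inc. (R1): 93% × 18% × 39% = 6.5286% of Copperline Textiles S.p.A.
Direct interest in Copperline Textiles S.p.A: 3%.
Aggregating (R3): 11.36% + 12.54% + 6.5286% + 3% = 33.4286%.
33.4286% falls short of the 50% threshold by 16.5714 percentage points.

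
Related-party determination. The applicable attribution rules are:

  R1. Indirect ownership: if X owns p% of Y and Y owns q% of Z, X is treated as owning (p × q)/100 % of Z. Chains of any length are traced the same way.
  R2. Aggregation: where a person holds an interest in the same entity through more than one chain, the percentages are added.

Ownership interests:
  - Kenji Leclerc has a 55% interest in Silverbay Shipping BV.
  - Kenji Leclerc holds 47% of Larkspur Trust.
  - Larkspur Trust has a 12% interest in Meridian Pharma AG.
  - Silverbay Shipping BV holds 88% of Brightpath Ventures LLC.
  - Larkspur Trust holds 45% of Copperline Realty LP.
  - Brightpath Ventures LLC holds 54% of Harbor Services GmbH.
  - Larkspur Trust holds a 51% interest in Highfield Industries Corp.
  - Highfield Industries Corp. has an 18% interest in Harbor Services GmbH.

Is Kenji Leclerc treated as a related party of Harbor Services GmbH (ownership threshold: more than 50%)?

Chain via Larkspur Trust → Highfield Industries Corp. (R1): 47% × 51% × 18% = 4.3146% of Harbor Services GmbH.
Chain via Silverbay Shipping BV → Brightpath Ventures LLC (R1): 55% × 88% × 54% = 26.136% of Harbor Services GmbH.
Aggregating (R2): 4.3146% + 26.136% = 30.4506%.
30.4506% does not exceed the 50% threshold, so Kenji is not a related party to Harbor Services GmbH.

No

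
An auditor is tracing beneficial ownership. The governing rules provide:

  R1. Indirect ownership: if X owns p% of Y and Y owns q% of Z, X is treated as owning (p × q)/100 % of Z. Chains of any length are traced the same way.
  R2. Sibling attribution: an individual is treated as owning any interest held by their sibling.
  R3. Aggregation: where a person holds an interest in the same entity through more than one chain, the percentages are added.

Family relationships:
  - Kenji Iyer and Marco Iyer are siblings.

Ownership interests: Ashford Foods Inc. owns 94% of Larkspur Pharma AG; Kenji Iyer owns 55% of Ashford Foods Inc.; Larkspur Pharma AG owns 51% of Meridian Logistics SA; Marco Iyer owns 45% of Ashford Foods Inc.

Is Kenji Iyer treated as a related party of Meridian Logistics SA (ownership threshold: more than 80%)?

No

By sibling attribution (R2), Kenji Iyer is treated as also owning Marco Iyer's interest in Ashford Foods Inc, giving 55% + 45% = 100%.
Chain via Ashford Foods Inc. → Larkspur Pharma AG (R1): 100% × 94% × 51% = 47.94% of Meridian Logistics SA.
47.94% does not exceed the 80% threshold, so Kenji is not a related party to Meridian Logistics SA.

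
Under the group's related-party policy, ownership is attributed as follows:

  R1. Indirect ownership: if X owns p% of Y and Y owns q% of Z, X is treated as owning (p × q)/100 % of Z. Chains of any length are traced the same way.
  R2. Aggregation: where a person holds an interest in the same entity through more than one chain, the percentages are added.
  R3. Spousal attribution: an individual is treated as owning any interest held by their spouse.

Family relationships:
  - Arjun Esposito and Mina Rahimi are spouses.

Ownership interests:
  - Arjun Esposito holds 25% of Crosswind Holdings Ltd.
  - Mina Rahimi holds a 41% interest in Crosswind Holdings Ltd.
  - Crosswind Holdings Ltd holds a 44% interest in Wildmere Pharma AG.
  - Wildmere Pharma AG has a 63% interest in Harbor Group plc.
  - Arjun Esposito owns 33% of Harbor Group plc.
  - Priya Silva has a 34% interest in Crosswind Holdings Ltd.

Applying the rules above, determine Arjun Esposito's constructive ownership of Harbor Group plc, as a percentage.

By spousal attribution (R3), Arjun Esposito is treated as also owning Mina Rahimi's interest in Crosswind Holdings Ltd, giving 25% + 41% = 66%.
Chain via Crosswind Holdings Ltd → Wildmere Pharma AG (R1): 66% × 44% × 63% = 18.2952% of Harbor Group plc.
Direct interest in Harbor Group plc: 33%.
Aggregating (R2): 18.2952% + 33% = 51.2952%.

51.2952%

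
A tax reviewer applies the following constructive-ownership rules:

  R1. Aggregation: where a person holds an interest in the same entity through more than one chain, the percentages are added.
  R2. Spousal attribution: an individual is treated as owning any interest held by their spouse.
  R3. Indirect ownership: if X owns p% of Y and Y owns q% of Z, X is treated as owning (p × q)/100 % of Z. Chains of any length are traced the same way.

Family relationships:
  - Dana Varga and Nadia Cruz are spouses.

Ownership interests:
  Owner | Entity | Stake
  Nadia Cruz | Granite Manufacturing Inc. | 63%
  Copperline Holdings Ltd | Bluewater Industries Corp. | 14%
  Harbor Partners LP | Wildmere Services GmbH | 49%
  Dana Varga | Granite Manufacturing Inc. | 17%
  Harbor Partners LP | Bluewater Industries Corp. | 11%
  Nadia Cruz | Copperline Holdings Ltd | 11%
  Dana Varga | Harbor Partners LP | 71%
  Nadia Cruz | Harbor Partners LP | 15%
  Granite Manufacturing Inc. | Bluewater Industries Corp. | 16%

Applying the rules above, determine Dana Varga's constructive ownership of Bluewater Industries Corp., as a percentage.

23.8%

By spousal attribution (R2), Dana Varga is treated as also owning Nadia Cruz's interest in Harbor Partners LP, giving 71% + 15% = 86%.
By spousal attribution (R2), Dana Varga is treated as also owning Nadia Cruz's interest in Granite Manufacturing Inc, giving 17% + 63% = 80%.
By spousal attribution (R2), Dana Varga is treated as owning Nadia Cruz's 11% interest in Copperline Holdings Ltd.
Chain via Harbor Partners LP (R3): 86% × 11% = 9.46% of Bluewater Industries Corp.
Chain via Granite Manufacturing Inc. (R3): 80% × 16% = 12.8% of Bluewater Industries Corp.
Chain via Copperline Holdings Ltd (R3): 11% × 14% = 1.54% of Bluewater Industries Corp.
Aggregating (R1): 9.46% + 12.8% + 1.54% = 23.8%.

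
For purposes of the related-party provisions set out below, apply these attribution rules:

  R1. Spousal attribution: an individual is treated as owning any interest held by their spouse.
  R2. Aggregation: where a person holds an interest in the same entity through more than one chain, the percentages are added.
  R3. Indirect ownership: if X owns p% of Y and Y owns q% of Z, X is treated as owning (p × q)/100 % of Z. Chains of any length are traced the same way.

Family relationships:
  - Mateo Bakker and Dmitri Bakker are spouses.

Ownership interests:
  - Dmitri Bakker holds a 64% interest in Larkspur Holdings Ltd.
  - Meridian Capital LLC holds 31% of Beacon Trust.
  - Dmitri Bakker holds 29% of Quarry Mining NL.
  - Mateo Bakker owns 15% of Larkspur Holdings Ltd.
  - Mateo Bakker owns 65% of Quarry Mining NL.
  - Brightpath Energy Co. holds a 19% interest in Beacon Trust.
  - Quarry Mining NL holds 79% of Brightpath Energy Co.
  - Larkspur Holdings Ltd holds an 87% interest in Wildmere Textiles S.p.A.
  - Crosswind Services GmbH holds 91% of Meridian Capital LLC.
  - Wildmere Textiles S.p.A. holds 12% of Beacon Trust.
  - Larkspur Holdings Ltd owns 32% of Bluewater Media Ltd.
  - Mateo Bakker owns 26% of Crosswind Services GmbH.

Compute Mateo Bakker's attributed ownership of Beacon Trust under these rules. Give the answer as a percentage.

29.6916%

By spousal attribution (R1), Mateo Bakker is treated as also owning Dmitri Bakker's interest in Larkspur Holdings Ltd, giving 15% + 64% = 79%.
By spousal attribution (R1), Mateo Bakker is treated as also owning Dmitri Bakker's interest in Quarry Mining NL, giving 65% + 29% = 94%.
Chain via Larkspur Holdings Ltd → Wildmere Textiles S.p.A. (R3): 79% × 87% × 12% = 8.2476% of Beacon Trust.
Chain via Quarry Mining NL → Brightpath Energy Co. (R3): 94% × 79% × 19% = 14.1094% of Beacon Trust.
Chain via Crosswind Services GmbH → Meridian Capital LLC (R3): 26% × 91% × 31% = 7.3346% of Beacon Trust.
Aggregating (R2): 8.2476% + 14.1094% + 7.3346% = 29.6916%.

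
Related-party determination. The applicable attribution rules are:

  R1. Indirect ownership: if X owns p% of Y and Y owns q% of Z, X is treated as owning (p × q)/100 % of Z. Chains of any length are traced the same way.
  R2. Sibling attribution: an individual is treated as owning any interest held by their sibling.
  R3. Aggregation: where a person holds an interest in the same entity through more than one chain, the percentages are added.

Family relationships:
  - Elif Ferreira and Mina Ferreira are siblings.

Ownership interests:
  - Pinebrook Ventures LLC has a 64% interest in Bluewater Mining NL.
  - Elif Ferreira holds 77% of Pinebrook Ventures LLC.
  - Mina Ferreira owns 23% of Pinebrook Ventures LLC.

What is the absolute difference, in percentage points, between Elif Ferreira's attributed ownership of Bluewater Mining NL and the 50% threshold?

14

By sibling attribution (R2), Elif Ferreira is treated as also owning Mina Ferreira's interest in Pinebrook Ventures LLC, giving 77% + 23% = 100%.
Chain via Pinebrook Ventures LLC (R1): 100% × 64% = 64% of Bluewater Mining NL.
64% exceeds the 50% threshold by 14 percentage points.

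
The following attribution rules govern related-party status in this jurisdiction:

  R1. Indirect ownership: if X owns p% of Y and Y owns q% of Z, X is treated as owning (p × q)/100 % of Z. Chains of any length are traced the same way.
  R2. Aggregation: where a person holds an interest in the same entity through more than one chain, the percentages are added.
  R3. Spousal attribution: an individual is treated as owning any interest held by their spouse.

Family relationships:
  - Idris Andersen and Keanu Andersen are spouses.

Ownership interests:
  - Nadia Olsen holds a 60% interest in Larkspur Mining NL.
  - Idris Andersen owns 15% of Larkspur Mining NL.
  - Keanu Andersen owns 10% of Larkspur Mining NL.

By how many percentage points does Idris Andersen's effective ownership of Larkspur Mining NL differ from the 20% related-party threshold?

By spousal attribution (R3), Idris Andersen is treated as also owning Keanu Andersen's interest in Larkspur Mining NL, giving 15% + 10% = 25%.
Direct interest in Larkspur Mining NL: 25%.
25% exceeds the 20% threshold by 5 percentage points.

5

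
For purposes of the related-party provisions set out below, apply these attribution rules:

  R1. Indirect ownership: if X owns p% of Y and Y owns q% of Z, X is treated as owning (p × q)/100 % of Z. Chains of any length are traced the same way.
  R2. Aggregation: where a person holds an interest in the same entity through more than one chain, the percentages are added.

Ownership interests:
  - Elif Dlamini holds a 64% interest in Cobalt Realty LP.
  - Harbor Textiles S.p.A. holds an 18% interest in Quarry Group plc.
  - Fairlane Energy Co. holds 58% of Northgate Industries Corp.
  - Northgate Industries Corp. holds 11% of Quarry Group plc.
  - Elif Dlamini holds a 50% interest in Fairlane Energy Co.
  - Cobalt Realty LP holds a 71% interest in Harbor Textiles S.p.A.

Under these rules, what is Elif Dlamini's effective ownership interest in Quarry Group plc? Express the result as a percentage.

Chain via Cobalt Realty LP → Harbor Textiles S.p.A. (R1): 64% × 71% × 18% = 8.1792% of Quarry Group plc.
Chain via Fairlane Energy Co. → Northgate Industries Corp. (R1): 50% × 58% × 11% = 3.19% of Quarry Group plc.
Aggregating (R2): 8.1792% + 3.19% = 11.3692%.

11.3692%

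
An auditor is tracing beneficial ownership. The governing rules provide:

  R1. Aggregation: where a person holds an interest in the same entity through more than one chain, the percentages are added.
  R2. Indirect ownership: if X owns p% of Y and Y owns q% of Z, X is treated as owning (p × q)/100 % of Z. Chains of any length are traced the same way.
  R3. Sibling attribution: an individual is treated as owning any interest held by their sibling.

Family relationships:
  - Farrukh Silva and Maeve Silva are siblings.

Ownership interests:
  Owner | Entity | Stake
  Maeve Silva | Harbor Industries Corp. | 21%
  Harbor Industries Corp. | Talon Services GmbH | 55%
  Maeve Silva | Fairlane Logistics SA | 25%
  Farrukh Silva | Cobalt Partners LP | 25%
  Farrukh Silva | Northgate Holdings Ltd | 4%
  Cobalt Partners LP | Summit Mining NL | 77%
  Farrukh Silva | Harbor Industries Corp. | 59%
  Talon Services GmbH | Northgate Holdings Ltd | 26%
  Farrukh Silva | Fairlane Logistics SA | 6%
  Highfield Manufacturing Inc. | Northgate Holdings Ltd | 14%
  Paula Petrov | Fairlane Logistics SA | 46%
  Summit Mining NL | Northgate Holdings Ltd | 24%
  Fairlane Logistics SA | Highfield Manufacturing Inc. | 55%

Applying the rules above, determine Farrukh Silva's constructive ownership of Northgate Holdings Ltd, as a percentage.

By sibling attribution (R3), Farrukh Silva is treated as also owning Maeve Silva's interest in Fairlane Logistics SA, giving 6% + 25% = 31%.
By sibling attribution (R3), Farrukh Silva is treated as also owning Maeve Silva's interest in Harbor Industries Corp, giving 59% + 21% = 80%.
Chain via Cobalt Partners LP → Summit Mining NL (R2): 25% × 77% × 24% = 4.62% of Northgate Holdings Ltd.
Chain via Fairlane Logistics SA → Highfield Manufacturing Inc. (R2): 31% × 55% × 14% = 2.387% of Northgate Holdings Ltd.
Chain via Harbor Industries Corp. → Talon Services GmbH (R2): 80% × 55% × 26% = 11.44% of Northgate Holdings Ltd.
Direct interest in Northgate Holdings Ltd: 4%.
Aggregating (R1): 4.62% + 2.387% + 11.44% + 4% = 22.447%.

22.447%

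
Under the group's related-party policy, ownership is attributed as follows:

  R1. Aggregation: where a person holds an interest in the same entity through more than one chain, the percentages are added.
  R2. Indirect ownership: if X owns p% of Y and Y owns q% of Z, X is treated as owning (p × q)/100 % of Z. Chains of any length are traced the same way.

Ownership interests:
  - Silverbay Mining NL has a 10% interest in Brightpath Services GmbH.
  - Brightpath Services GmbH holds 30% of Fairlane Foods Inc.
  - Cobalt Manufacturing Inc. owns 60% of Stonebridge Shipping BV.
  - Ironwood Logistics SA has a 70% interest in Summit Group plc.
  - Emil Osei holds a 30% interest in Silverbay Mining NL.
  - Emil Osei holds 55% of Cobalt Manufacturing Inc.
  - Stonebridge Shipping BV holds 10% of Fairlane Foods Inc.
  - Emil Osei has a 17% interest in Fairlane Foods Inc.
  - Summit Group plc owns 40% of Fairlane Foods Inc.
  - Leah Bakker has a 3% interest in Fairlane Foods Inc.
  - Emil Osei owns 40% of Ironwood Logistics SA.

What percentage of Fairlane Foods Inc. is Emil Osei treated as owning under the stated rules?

32.4%

Chain via Ironwood Logistics SA → Summit Group plc (R2): 40% × 70% × 40% = 11.2% of Fairlane Foods Inc.
Chain via Silverbay Mining NL → Brightpath Services GmbH (R2): 30% × 10% × 30% = 0.9% of Fairlane Foods Inc.
Chain via Cobalt Manufacturing Inc. → Stonebridge Shipping BV (R2): 55% × 60% × 10% = 3.3% of Fairlane Foods Inc.
Direct interest in Fairlane Foods Inc: 17%.
Aggregating (R1): 11.2% + 0.9% + 3.3% + 17% = 32.4%.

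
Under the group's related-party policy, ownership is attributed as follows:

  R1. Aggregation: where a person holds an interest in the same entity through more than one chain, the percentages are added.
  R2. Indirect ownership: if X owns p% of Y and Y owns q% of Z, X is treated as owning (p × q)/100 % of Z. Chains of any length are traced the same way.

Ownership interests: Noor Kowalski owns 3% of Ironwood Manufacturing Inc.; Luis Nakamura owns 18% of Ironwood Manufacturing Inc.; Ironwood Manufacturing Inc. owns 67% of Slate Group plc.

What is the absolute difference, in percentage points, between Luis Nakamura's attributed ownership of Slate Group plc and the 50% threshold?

37.94

Chain via Ironwood Manufacturing Inc. (R2): 18% × 67% = 12.06% of Slate Group plc.
12.06% falls short of the 50% threshold by 37.94 percentage points.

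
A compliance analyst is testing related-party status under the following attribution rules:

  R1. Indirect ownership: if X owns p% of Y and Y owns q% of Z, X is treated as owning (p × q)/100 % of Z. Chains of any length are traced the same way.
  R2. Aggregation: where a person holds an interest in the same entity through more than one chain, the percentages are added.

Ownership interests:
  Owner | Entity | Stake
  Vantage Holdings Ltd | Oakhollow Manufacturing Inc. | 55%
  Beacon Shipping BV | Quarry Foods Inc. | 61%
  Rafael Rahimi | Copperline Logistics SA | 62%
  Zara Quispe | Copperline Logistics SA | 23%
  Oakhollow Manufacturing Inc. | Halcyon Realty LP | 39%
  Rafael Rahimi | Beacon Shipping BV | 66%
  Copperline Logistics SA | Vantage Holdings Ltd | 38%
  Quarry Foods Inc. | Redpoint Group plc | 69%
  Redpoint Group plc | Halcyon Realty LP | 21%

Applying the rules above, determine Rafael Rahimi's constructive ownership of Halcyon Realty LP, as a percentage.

10.887294%

Chain via Copperline Logistics SA → Vantage Holdings Ltd → Oakhollow Manufacturing Inc. (R1): 62% × 38% × 55% × 39% = 5.05362% of Halcyon Realty LP.
Chain via Beacon Shipping BV → Quarry Foods Inc. → Redpoint Group plc (R1): 66% × 61% × 69% × 21% = 5.833674% of Halcyon Realty LP.
Aggregating (R2): 5.05362% + 5.833674% = 10.887294%.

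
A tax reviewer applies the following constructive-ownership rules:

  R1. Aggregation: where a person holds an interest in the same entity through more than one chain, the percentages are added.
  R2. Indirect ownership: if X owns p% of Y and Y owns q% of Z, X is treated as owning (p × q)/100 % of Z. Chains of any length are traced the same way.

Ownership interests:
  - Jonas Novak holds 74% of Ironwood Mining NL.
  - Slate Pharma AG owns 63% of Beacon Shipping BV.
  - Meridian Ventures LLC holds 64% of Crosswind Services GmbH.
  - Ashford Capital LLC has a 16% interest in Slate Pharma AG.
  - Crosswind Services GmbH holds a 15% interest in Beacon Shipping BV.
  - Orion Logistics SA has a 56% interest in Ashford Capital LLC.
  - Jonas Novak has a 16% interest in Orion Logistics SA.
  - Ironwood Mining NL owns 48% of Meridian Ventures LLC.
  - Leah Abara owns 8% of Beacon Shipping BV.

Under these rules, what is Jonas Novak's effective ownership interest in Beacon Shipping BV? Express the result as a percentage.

Chain via Ironwood Mining NL → Meridian Ventures LLC → Crosswind Services GmbH (R2): 74% × 48% × 64% × 15% = 3.40992% of Beacon Shipping BV.
Chain via Orion Logistics SA → Ashford Capital LLC → Slate Pharma AG (R2): 16% × 56% × 16% × 63% = 0.903168% of Beacon Shipping BV.
Aggregating (R1): 3.40992% + 0.903168% = 4.313088%.

4.313088%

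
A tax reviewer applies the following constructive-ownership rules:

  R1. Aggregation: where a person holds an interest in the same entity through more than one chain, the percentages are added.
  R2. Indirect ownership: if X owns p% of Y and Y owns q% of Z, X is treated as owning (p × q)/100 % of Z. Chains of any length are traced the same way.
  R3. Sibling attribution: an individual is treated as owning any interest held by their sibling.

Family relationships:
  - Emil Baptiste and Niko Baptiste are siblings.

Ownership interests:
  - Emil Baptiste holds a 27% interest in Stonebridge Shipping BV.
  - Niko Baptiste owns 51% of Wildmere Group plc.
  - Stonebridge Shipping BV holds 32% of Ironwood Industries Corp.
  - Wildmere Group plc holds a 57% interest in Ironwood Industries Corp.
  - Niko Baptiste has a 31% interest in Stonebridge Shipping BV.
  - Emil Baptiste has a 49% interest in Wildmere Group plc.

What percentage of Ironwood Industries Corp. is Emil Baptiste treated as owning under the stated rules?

75.56%

By sibling attribution (R3), Emil Baptiste is treated as also owning Niko Baptiste's interest in Stonebridge Shipping BV, giving 27% + 31% = 58%.
By sibling attribution (R3), Emil Baptiste is treated as also owning Niko Baptiste's interest in Wildmere Group plc, giving 49% + 51% = 100%.
Chain via Stonebridge Shipping BV (R2): 58% × 32% = 18.56% of Ironwood Industries Corp.
Chain via Wildmere Group plc (R2): 100% × 57% = 57% of Ironwood Industries Corp.
Aggregating (R1): 18.56% + 57% = 75.56%.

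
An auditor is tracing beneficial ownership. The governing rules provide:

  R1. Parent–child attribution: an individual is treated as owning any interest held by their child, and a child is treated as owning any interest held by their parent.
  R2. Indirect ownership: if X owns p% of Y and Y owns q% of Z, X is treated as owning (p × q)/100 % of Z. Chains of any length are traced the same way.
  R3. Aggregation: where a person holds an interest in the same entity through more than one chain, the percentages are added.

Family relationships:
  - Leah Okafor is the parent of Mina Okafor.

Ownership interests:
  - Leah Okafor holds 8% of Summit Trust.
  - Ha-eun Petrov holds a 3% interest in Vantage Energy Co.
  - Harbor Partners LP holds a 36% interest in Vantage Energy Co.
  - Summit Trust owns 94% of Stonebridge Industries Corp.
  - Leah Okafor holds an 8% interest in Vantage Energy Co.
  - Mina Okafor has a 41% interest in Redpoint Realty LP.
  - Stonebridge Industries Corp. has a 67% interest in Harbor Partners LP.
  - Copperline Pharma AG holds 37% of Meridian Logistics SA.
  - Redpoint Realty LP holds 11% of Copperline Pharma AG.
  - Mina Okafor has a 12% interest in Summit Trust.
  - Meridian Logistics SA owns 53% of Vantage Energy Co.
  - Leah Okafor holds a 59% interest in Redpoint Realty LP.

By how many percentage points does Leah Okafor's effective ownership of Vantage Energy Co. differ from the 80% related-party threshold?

65.30834

By parent–child attribution (R1), Leah Okafor is treated as also owning Mina Okafor's interest in Summit Trust, giving 8% + 12% = 20%.
By parent–child attribution (R1), Leah Okafor is treated as also owning Mina Okafor's interest in Redpoint Realty LP, giving 59% + 41% = 100%.
Chain via Summit Trust → Stonebridge Industries Corp. → Harbor Partners LP (R2): 20% × 94% × 67% × 36% = 4.53456% of Vantage Energy Co.
Chain via Redpoint Realty LP → Copperline Pharma AG → Meridian Logistics SA (R2): 100% × 11% × 37% × 53% = 2.1571% of Vantage Energy Co.
Direct interest in Vantage Energy Co: 8%.
Aggregating (R3): 4.53456% + 2.1571% + 8% = 14.69166%.
14.69166% falls short of the 80% threshold by 65.30834 percentage points.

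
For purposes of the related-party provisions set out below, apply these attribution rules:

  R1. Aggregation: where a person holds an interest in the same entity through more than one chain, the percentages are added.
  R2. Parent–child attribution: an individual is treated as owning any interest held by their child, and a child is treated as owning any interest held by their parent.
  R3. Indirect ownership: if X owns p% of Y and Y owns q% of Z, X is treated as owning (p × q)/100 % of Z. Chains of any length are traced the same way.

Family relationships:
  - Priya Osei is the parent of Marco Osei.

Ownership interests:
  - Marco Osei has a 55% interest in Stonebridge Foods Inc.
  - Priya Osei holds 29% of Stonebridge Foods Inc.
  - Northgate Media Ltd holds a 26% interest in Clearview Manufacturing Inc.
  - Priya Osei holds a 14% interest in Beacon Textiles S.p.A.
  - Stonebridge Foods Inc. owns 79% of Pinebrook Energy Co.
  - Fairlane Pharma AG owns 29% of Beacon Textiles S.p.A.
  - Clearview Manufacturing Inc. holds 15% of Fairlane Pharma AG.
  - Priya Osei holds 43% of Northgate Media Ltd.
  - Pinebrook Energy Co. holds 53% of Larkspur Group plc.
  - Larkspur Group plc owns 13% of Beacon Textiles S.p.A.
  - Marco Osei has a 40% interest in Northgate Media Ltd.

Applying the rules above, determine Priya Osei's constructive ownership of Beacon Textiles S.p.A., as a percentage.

By parent–child attribution (R2), Priya Osei is treated as also owning Marco Osei's interest in Northgate Media Ltd, giving 43% + 40% = 83%.
By parent–child attribution (R2), Priya Osei is treated as also owning Marco Osei's interest in Stonebridge Foods Inc, giving 29% + 55% = 84%.
Chain via Northgate Media Ltd → Clearview Manufacturing Inc. → Fairlane Pharma AG (R3): 83% × 26% × 15% × 29% = 0.93873% of Beacon Textiles S.p.A.
Chain via Stonebridge Foods Inc. → Pinebrook Energy Co. → Larkspur Group plc (R3): 84% × 79% × 53% × 13% = 4.572204% of Beacon Textiles S.p.A.
Direct interest in Beacon Textiles S.p.A: 14%.
Aggregating (R1): 0.93873% + 4.572204% + 14% = 19.510934%.

19.510934%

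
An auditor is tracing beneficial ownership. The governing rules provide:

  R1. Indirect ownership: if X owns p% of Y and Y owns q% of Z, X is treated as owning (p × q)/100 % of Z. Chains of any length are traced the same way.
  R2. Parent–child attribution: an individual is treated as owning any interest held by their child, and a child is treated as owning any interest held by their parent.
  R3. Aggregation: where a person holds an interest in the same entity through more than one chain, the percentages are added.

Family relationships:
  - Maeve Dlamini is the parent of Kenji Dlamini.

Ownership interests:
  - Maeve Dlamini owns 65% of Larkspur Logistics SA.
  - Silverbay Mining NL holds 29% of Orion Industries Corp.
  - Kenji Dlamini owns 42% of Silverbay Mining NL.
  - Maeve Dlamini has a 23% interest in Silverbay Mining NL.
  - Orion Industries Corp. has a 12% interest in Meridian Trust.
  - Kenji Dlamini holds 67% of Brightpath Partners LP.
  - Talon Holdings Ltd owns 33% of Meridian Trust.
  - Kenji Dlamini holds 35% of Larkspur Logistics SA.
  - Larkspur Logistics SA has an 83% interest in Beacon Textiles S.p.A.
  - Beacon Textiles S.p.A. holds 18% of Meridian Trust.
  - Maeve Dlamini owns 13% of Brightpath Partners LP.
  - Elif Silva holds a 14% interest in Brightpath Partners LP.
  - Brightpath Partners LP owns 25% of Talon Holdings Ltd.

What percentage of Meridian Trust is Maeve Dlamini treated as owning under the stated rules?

By parent–child attribution (R2), Maeve Dlamini is treated as also owning Kenji Dlamini's interest in Brightpath Partners LP, giving 13% + 67% = 80%.
By parent–child attribution (R2), Maeve Dlamini is treated as also owning Kenji Dlamini's interest in Silverbay Mining NL, giving 23% + 42% = 65%.
By parent–child attribution (R2), Maeve Dlamini is treated as also owning Kenji Dlamini's interest in Larkspur Logistics SA, giving 65% + 35% = 100%.
Chain via Brightpath Partners LP → Talon Holdings Ltd (R1): 80% × 25% × 33% = 6.6% of Meridian Trust.
Chain via Silverbay Mining NL → Orion Industries Corp. (R1): 65% × 29% × 12% = 2.262% of Meridian Trust.
Chain via Larkspur Logistics SA → Beacon Textiles S.p.A. (R1): 100% × 83% × 18% = 14.94% of Meridian Trust.
Aggregating (R3): 6.6% + 2.262% + 14.94% = 23.802%.

23.802%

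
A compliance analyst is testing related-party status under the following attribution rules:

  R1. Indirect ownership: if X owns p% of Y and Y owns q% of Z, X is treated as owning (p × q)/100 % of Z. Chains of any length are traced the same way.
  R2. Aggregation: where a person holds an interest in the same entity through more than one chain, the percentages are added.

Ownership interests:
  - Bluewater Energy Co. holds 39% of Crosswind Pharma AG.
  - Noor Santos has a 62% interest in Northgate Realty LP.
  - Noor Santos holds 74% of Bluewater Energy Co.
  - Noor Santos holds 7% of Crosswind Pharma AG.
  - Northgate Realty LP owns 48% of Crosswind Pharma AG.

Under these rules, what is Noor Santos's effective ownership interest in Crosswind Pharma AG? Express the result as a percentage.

Chain via Bluewater Energy Co. (R1): 74% × 39% = 28.86% of Crosswind Pharma AG.
Chain via Northgate Realty LP (R1): 62% × 48% = 29.76% of Crosswind Pharma AG.
Direct interest in Crosswind Pharma AG: 7%.
Aggregating (R2): 28.86% + 29.76% + 7% = 65.62%.

65.62%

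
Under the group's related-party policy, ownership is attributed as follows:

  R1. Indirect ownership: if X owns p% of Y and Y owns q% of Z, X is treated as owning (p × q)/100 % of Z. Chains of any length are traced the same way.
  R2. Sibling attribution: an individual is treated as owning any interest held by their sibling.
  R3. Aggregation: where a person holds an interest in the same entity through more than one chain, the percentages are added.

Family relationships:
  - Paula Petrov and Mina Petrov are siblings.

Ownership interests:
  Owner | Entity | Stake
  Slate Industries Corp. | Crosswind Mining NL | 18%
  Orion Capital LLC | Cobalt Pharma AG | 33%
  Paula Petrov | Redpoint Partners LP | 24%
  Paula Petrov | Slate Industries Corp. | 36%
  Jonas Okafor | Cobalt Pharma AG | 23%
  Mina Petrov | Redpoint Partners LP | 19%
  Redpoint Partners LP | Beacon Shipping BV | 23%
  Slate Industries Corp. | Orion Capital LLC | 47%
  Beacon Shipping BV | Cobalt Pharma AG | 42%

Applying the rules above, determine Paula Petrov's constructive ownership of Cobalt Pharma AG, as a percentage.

9.7374%

By sibling attribution (R2), Paula Petrov is treated as also owning Mina Petrov's interest in Redpoint Partners LP, giving 24% + 19% = 43%.
Chain via Slate Industries Corp. → Orion Capital LLC (R1): 36% × 47% × 33% = 5.5836% of Cobalt Pharma AG.
Chain via Redpoint Partners LP → Beacon Shipping BV (R1): 43% × 23% × 42% = 4.1538% of Cobalt Pharma AG.
Aggregating (R3): 5.5836% + 4.1538% = 9.7374%.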